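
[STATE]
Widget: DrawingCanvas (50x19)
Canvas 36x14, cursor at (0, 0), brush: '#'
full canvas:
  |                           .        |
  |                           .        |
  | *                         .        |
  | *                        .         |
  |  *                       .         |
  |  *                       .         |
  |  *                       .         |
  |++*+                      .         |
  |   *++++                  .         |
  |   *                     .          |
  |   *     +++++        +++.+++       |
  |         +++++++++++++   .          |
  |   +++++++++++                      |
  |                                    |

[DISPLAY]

+                          .                      
                           .                      
 *                         .                      
 *                        .                       
  *                       .                       
  *                       .                       
  *                       .                       
++*+                      .                       
   *++++                  .                       
   *                     .                        
   *     +++++        +++.+++                     
         +++++++++++++   .                        
   +++++++++++                                    
                                                  
                                                  
                                                  
                                                  
                                                  
                                                  


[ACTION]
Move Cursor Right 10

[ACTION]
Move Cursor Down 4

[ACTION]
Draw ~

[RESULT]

                           .                      
                           .                      
 *                         .                      
 *                        .                       
  *       ~               .                       
  *                       .                       
  *                       .                       
++*+                      .                       
   *++++                  .                       
   *                     .                        
   *     +++++        +++.+++                     
         +++++++++++++   .                        
   +++++++++++                                    
                                                  
                                                  
                                                  
                                                  
                                                  
                                                  


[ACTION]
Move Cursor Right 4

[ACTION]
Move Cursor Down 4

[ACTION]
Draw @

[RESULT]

                           .                      
                           .                      
 *                         .                      
 *                        .                       
  *       ~               .                       
  *                       .                       
  *                       .                       
++*+                      .                       
   *++++      @           .                       
   *                     .                        
   *     +++++        +++.+++                     
         +++++++++++++   .                        
   +++++++++++                                    
                                                  
                                                  
                                                  
                                                  
                                                  
                                                  


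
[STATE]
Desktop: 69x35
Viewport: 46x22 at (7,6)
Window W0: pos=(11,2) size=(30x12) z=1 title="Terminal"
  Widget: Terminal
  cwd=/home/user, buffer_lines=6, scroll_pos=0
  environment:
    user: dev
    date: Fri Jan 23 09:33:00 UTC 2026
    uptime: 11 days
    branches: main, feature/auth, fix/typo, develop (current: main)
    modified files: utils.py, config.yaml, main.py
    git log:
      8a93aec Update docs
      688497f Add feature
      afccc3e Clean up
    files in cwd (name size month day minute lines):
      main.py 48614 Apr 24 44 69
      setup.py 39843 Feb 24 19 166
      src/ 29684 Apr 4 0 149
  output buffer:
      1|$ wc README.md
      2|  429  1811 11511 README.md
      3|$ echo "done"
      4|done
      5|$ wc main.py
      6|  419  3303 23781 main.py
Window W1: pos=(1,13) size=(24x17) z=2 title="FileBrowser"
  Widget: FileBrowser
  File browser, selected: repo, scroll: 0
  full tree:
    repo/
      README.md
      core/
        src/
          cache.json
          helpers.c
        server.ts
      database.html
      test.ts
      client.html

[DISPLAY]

    ┃  429  1811 11511 README.md ┃            
    ┃$ echo "done"               ┃            
    ┃done                        ┃            
    ┃$ wc main.py                ┃            
    ┃  419  3303 23781 main.py   ┃            
    ┃$ █                         ┃            
    ┃                            ┃            
━━━━━━━━━━━━━━━━━┓━━━━━━━━━━━━━━━┛            
Browser          ┃                            
─────────────────┨                            
 repo/           ┃                            
EADME.md         ┃                            
+] core/         ┃                            
atabase.html     ┃                            
est.ts           ┃                            
lient.html       ┃                            
                 ┃                            
                 ┃                            
                 ┃                            
                 ┃                            
                 ┃                            
                 ┃                            


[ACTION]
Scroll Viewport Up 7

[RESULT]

                                              
                                              
    ┏━━━━━━━━━━━━━━━━━━━━━━━━━━━━┓            
    ┃ Terminal                   ┃            
    ┠────────────────────────────┨            
    ┃$ wc README.md              ┃            
    ┃  429  1811 11511 README.md ┃            
    ┃$ echo "done"               ┃            
    ┃done                        ┃            
    ┃$ wc main.py                ┃            
    ┃  419  3303 23781 main.py   ┃            
    ┃$ █                         ┃            
    ┃                            ┃            
━━━━━━━━━━━━━━━━━┓━━━━━━━━━━━━━━━┛            
Browser          ┃                            
─────────────────┨                            
 repo/           ┃                            
EADME.md         ┃                            
+] core/         ┃                            
atabase.html     ┃                            
est.ts           ┃                            
lient.html       ┃                            


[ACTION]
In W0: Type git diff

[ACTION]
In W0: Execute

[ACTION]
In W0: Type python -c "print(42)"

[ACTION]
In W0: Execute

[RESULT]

                                              
                                              
    ┏━━━━━━━━━━━━━━━━━━━━━━━━━━━━┓            
    ┃ Terminal                   ┃            
    ┠────────────────────────────┨            
    ┃--- a/main.py               ┃            
    ┃+++ b/main.py               ┃            
    ┃@@ -1,3 +1,4 @@             ┃            
    ┃+# updated                  ┃            
    ┃ import sys                 ┃            
    ┃$ python -c "print(42)"     ┃            
    ┃42                          ┃            
    ┃$ █                         ┃            
━━━━━━━━━━━━━━━━━┓━━━━━━━━━━━━━━━┛            
Browser          ┃                            
─────────────────┨                            
 repo/           ┃                            
EADME.md         ┃                            
+] core/         ┃                            
atabase.html     ┃                            
est.ts           ┃                            
lient.html       ┃                            


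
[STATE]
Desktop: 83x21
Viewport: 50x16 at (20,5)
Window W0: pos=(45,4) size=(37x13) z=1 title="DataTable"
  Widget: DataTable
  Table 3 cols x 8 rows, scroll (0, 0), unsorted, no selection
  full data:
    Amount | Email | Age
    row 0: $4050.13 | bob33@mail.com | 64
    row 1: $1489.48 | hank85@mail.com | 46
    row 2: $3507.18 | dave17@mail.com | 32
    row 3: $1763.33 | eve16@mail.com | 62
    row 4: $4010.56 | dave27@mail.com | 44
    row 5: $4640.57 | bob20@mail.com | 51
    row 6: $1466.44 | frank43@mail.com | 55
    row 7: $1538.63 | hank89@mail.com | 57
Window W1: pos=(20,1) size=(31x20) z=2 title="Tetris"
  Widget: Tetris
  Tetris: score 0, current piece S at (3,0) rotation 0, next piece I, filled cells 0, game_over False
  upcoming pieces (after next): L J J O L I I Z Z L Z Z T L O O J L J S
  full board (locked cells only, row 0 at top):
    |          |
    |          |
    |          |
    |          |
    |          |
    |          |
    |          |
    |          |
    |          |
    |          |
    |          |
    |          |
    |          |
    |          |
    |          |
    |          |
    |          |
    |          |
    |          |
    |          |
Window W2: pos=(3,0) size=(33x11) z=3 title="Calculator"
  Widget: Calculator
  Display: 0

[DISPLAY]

│              ┃              ┃Table              
┤              ┃              ┃───────────────────
│              ┃              ┃t  │Email          
┤              ┃              ┃───┼───────────────
│              ┃              ┃.13│bob33@mail.com 
━━━━━━━━━━━━━━━┛e:            ┃.48│hank85@mail.com
┃          │0                 ┃.18│dave17@mail.com
┃          │                  ┃.33│eve16@mail.com 
┃          │                  ┃.56│dave27@mail.com
┃          │                  ┃.57│bob20@mail.com 
┃          │                  ┃.44│frank43@mail.co
┃          │                  ┃━━━━━━━━━━━━━━━━━━━
┃          │                  ┃                   
┃          │                  ┃                   
┃          │                  ┃                   
┗━━━━━━━━━━━━━━━━━━━━━━━━━━━━━┛                   


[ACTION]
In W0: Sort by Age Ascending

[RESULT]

│              ┃              ┃Table              
┤              ┃              ┃───────────────────
│              ┃              ┃t  │Email          
┤              ┃              ┃───┼───────────────
│              ┃              ┃.18│dave17@mail.com
━━━━━━━━━━━━━━━┛e:            ┃.56│dave27@mail.com
┃          │0                 ┃.48│hank85@mail.com
┃          │                  ┃.57│bob20@mail.com 
┃          │                  ┃.44│frank43@mail.co
┃          │                  ┃.63│hank89@mail.com
┃          │                  ┃.33│eve16@mail.com 
┃          │                  ┃━━━━━━━━━━━━━━━━━━━
┃          │                  ┃                   
┃          │                  ┃                   
┃          │                  ┃                   
┗━━━━━━━━━━━━━━━━━━━━━━━━━━━━━┛                   


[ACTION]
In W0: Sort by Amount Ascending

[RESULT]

│              ┃              ┃Table              
┤              ┃              ┃───────────────────
│              ┃              ┃t ▲│Email          
┤              ┃              ┃───┼───────────────
│              ┃              ┃.44│frank43@mail.co
━━━━━━━━━━━━━━━┛e:            ┃.48│hank85@mail.com
┃          │0                 ┃.63│hank89@mail.com
┃          │                  ┃.33│eve16@mail.com 
┃          │                  ┃.18│dave17@mail.com
┃          │                  ┃.56│dave27@mail.com
┃          │                  ┃.13│bob33@mail.com 
┃          │                  ┃━━━━━━━━━━━━━━━━━━━
┃          │                  ┃                   
┃          │                  ┃                   
┃          │                  ┃                   
┗━━━━━━━━━━━━━━━━━━━━━━━━━━━━━┛                   


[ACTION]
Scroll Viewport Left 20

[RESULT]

   ┃│ 7 │ 8 │ 9 │ ÷ │              ┃              
   ┃├───┼───┼───┼───┤              ┃              
   ┃│ 4 │ 5 │ 6 │ × │              ┃              
   ┃├───┼───┼───┼───┤              ┃              
   ┃│ 1 │ 2 │ 3 │ - │              ┃              
   ┗━━━━━━━━━━━━━━━━━━━━━━━━━━━━━━━┛e:            
                    ┃          │0                 
                    ┃          │                  
                    ┃          │                  
                    ┃          │                  
                    ┃          │                  
                    ┃          │                  
                    ┃          │                  
                    ┃          │                  
                    ┃          │                  
                    ┗━━━━━━━━━━━━━━━━━━━━━━━━━━━━━


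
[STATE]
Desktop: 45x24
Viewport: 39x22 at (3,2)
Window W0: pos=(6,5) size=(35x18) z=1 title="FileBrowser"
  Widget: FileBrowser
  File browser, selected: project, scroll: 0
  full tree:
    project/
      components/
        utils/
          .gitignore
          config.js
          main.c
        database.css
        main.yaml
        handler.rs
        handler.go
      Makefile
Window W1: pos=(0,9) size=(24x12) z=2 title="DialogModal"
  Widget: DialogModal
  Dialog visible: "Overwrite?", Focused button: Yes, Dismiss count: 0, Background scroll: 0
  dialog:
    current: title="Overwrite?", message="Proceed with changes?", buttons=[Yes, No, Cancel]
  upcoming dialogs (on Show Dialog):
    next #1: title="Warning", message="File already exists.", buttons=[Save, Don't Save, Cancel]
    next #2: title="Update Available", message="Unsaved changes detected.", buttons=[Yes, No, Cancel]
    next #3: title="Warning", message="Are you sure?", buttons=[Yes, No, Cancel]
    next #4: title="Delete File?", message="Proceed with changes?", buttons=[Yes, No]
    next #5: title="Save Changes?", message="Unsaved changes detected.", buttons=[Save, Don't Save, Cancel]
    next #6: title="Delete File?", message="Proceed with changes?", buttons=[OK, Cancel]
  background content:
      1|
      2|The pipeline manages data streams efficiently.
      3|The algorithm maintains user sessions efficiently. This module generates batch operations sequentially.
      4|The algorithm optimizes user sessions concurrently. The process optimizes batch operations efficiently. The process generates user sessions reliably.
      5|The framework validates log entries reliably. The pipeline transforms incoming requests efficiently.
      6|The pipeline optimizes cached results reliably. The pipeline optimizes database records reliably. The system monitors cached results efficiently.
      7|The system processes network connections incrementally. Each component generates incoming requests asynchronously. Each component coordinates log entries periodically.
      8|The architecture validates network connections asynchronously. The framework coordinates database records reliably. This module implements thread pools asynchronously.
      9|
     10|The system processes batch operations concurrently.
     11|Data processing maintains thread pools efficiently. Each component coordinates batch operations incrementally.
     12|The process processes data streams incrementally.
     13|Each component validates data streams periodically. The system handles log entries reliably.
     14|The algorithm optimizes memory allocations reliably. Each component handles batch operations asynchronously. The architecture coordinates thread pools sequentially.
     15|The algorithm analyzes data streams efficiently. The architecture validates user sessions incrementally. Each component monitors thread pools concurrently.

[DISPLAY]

                                       
                                       
                                       
   ┏━━━━━━━━━━━━━━━━━━━━━━━━━━━━━━━━━┓ 
   ┃ FileBrowser                     ┃ 
   ┠─────────────────────────────────┨ 
   ┃> [-] project/                   ┃ 
━━━━━━━━━━━━━━━━━━━━┓s/              ┃ 
ialogModal          ┃                ┃ 
────────────────────┨                ┃ 
                    ┃                ┃ 
┌────────────────┐ d┃                ┃ 
│   Overwrite?   │in┃                ┃ 
│Proceed with cha│ze┃                ┃ 
│[Yes]  No   Canc│te┃                ┃ 
└────────────────┘es┃                ┃ 
e system processes n┃                ┃ 
e architecture valid┃                ┃ 
━━━━━━━━━━━━━━━━━━━━┛                ┃ 
   ┃                                 ┃ 
   ┗━━━━━━━━━━━━━━━━━━━━━━━━━━━━━━━━━┛ 
                                       


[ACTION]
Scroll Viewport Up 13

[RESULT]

                                       
                                       
                                       
                                       
                                       
   ┏━━━━━━━━━━━━━━━━━━━━━━━━━━━━━━━━━┓ 
   ┃ FileBrowser                     ┃ 
   ┠─────────────────────────────────┨ 
   ┃> [-] project/                   ┃ 
━━━━━━━━━━━━━━━━━━━━┓s/              ┃ 
ialogModal          ┃                ┃ 
────────────────────┨                ┃ 
                    ┃                ┃ 
┌────────────────┐ d┃                ┃ 
│   Overwrite?   │in┃                ┃ 
│Proceed with cha│ze┃                ┃ 
│[Yes]  No   Canc│te┃                ┃ 
└────────────────┘es┃                ┃ 
e system processes n┃                ┃ 
e architecture valid┃                ┃ 
━━━━━━━━━━━━━━━━━━━━┛                ┃ 
   ┃                                 ┃ 


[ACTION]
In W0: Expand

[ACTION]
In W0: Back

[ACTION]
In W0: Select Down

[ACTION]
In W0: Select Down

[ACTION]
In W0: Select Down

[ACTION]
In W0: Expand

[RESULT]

                                       
                                       
                                       
                                       
                                       
   ┏━━━━━━━━━━━━━━━━━━━━━━━━━━━━━━━━━┓ 
   ┃ FileBrowser                     ┃ 
   ┠─────────────────────────────────┨ 
   ┃  [-] project/                   ┃ 
━━━━━━━━━━━━━━━━━━━━┓s/              ┃ 
ialogModal          ┃                ┃ 
────────────────────┨                ┃ 
                    ┃                ┃ 
┌────────────────┐ d┃                ┃ 
│   Overwrite?   │in┃                ┃ 
│Proceed with cha│ze┃                ┃ 
│[Yes]  No   Canc│te┃                ┃ 
└────────────────┘es┃                ┃ 
e system processes n┃                ┃ 
e architecture valid┃                ┃ 
━━━━━━━━━━━━━━━━━━━━┛                ┃ 
   ┃                                 ┃ 


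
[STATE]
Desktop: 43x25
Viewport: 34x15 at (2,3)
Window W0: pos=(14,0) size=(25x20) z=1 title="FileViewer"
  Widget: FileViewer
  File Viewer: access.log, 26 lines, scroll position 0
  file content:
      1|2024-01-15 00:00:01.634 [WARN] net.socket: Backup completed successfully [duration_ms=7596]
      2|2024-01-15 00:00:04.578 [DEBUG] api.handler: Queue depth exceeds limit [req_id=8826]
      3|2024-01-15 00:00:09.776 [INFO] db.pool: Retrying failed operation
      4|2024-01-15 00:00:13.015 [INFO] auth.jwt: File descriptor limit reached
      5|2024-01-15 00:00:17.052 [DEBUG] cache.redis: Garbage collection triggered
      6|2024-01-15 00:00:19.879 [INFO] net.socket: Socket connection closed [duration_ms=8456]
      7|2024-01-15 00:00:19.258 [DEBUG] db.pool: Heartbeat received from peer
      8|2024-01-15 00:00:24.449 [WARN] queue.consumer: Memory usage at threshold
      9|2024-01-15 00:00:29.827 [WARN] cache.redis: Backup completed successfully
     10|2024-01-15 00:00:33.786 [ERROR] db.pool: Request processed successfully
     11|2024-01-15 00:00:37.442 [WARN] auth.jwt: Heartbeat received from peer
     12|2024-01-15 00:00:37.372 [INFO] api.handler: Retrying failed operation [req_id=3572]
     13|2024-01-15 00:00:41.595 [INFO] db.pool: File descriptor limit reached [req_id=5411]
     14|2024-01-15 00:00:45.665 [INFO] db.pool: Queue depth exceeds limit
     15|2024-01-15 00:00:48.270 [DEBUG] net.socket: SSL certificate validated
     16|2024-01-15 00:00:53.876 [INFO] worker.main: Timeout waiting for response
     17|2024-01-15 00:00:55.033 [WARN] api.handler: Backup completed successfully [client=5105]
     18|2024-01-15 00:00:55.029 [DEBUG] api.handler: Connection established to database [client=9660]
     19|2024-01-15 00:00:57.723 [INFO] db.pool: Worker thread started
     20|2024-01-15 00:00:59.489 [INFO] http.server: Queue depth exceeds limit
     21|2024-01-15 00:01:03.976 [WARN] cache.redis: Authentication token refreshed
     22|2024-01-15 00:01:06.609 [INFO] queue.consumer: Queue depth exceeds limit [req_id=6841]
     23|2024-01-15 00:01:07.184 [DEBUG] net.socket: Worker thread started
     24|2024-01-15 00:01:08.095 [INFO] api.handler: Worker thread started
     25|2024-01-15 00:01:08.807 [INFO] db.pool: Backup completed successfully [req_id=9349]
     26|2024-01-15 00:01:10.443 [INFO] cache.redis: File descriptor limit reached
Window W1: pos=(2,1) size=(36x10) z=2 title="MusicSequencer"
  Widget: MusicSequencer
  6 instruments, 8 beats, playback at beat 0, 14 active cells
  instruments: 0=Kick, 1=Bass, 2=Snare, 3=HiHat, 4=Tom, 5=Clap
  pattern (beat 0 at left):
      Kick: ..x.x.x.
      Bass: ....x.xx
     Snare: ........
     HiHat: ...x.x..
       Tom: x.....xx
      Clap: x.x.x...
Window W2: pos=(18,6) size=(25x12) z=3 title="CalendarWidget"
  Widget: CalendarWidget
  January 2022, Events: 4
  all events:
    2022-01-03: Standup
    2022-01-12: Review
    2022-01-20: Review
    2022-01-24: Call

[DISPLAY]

┠─────────────────────────────────
┃      ▼1234567                   
┃  Kick··█·█·█·                   
┃  Bass····█·██ ┏━━━━━━━━━━━━━━━━━
┃ Snare········ ┃ CalendarWidget  
┃ HiHat···█·█·· ┠─────────────────
┃   Tom█·····██ ┃      January 202
┗━━━━━━━━━━━━━━━┃Mo Tu We Th Fr Sa
            ┃202┃                1
            ┃202┃ 3*  4  5  6  7  
            ┃202┃10 11 12* 13 14 1
            ┃202┃17 18 19 20* 21 2
            ┃202┃24* 25 26 27 28 2
            ┃202┃31               
            ┃202┗━━━━━━━━━━━━━━━━━


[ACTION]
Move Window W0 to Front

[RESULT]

┠───────────┃2024-01-15 00:00:01.6
┃      ▼1234┃2024-01-15 00:00:04.5
┃  Kick··█·█┃2024-01-15 00:00:09.7
┃  Bass····█┃2024-01-15 00:00:13.0
┃ Snare·····┃2024-01-15 00:00:17.0
┃ HiHat···█·┃2024-01-15 00:00:19.8
┃   Tom█····┃2024-01-15 00:00:19.2
┗━━━━━━━━━━━┃2024-01-15 00:00:24.4
            ┃2024-01-15 00:00:29.8
            ┃2024-01-15 00:00:33.7
            ┃2024-01-15 00:00:37.4
            ┃2024-01-15 00:00:37.3
            ┃2024-01-15 00:00:41.5
            ┃2024-01-15 00:00:45.6
            ┃2024-01-15 00:00:48.2


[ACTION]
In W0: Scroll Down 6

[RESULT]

┠───────────┃2024-01-15 00:00:19.2
┃      ▼1234┃2024-01-15 00:00:24.4
┃  Kick··█·█┃2024-01-15 00:00:29.8
┃  Bass····█┃2024-01-15 00:00:33.7
┃ Snare·····┃2024-01-15 00:00:37.4
┃ HiHat···█·┃2024-01-15 00:00:37.3
┃   Tom█····┃2024-01-15 00:00:41.5
┗━━━━━━━━━━━┃2024-01-15 00:00:45.6
            ┃2024-01-15 00:00:48.2
            ┃2024-01-15 00:00:53.8
            ┃2024-01-15 00:00:55.0
            ┃2024-01-15 00:00:55.0
            ┃2024-01-15 00:00:57.7
            ┃2024-01-15 00:00:59.4
            ┃2024-01-15 00:01:03.9


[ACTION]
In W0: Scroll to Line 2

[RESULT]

┠───────────┃2024-01-15 00:00:04.5
┃      ▼1234┃2024-01-15 00:00:09.7
┃  Kick··█·█┃2024-01-15 00:00:13.0
┃  Bass····█┃2024-01-15 00:00:17.0
┃ Snare·····┃2024-01-15 00:00:19.8
┃ HiHat···█·┃2024-01-15 00:00:19.2
┃   Tom█····┃2024-01-15 00:00:24.4
┗━━━━━━━━━━━┃2024-01-15 00:00:29.8
            ┃2024-01-15 00:00:33.7
            ┃2024-01-15 00:00:37.4
            ┃2024-01-15 00:00:37.3
            ┃2024-01-15 00:00:41.5
            ┃2024-01-15 00:00:45.6
            ┃2024-01-15 00:00:48.2
            ┃2024-01-15 00:00:53.8


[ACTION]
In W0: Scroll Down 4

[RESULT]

┠───────────┃2024-01-15 00:00:19.8
┃      ▼1234┃2024-01-15 00:00:19.2
┃  Kick··█·█┃2024-01-15 00:00:24.4
┃  Bass····█┃2024-01-15 00:00:29.8
┃ Snare·····┃2024-01-15 00:00:33.7
┃ HiHat···█·┃2024-01-15 00:00:37.4
┃   Tom█····┃2024-01-15 00:00:37.3
┗━━━━━━━━━━━┃2024-01-15 00:00:41.5
            ┃2024-01-15 00:00:45.6
            ┃2024-01-15 00:00:48.2
            ┃2024-01-15 00:00:53.8
            ┃2024-01-15 00:00:55.0
            ┃2024-01-15 00:00:55.0
            ┃2024-01-15 00:00:57.7
            ┃2024-01-15 00:00:59.4


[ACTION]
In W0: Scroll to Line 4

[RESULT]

┠───────────┃2024-01-15 00:00:13.0
┃      ▼1234┃2024-01-15 00:00:17.0
┃  Kick··█·█┃2024-01-15 00:00:19.8
┃  Bass····█┃2024-01-15 00:00:19.2
┃ Snare·····┃2024-01-15 00:00:24.4
┃ HiHat···█·┃2024-01-15 00:00:29.8
┃   Tom█····┃2024-01-15 00:00:33.7
┗━━━━━━━━━━━┃2024-01-15 00:00:37.4
            ┃2024-01-15 00:00:37.3
            ┃2024-01-15 00:00:41.5
            ┃2024-01-15 00:00:45.6
            ┃2024-01-15 00:00:48.2
            ┃2024-01-15 00:00:53.8
            ┃2024-01-15 00:00:55.0
            ┃2024-01-15 00:00:55.0


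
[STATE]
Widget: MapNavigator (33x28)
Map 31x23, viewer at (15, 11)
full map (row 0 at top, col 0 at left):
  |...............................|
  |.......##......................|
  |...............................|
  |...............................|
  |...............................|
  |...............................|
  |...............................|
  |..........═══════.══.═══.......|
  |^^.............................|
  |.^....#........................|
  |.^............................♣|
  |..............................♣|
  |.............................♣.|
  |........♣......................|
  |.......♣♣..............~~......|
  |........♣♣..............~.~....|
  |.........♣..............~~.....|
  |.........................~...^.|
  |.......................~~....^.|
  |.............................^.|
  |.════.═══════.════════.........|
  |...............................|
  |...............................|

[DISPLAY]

                                 
                                 
                                 
 ............................... 
 .......##...................... 
 ............................... 
 ............................... 
 ............................... 
 ............................... 
 ............................... 
 ..........═══════.══.═══....... 
 ^^............................. 
 .^....#........................ 
 .^............................♣ 
 ...............@..............♣ 
 .............................♣. 
 ........♣...................... 
 .......♣♣..............~~...... 
 ........♣♣..............~.~.... 
 .........♣..............~~..... 
 .........................~...^. 
 .......................~~....^. 
 .............................^. 
 .════.═══════.════════......... 
 ............................... 
 ............................... 
                                 
                                 


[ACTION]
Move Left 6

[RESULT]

                                 
                                 
                                 
       ..........................
       .......##.................
       ..........................
       ..........................
       ..........................
       ..........................
       ..........................
       ..........═══════.══.═══..
       ^^........................
       .^....#...................
       .^........................
       .........@................
       ..........................
       ........♣.................
       .......♣♣..............~~.
       ........♣♣..............~.
       .........♣..............~~
       .........................~
       .......................~~.
       ..........................
       .════.═══════.════════....
       ..........................
       ..........................
                                 
                                 


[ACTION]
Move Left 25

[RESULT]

                                 
                                 
                                 
                .................
                .......##........
                .................
                .................
                .................
                .................
                .................
                ..........═══════
                ^^...............
                .^....#..........
                .^...............
                @................
                .................
                ........♣........
                .......♣♣........
                ........♣♣.......
                .........♣.......
                .................
                .................
                .................
                .════.═══════.═══
                .................
                .................
                                 
                                 


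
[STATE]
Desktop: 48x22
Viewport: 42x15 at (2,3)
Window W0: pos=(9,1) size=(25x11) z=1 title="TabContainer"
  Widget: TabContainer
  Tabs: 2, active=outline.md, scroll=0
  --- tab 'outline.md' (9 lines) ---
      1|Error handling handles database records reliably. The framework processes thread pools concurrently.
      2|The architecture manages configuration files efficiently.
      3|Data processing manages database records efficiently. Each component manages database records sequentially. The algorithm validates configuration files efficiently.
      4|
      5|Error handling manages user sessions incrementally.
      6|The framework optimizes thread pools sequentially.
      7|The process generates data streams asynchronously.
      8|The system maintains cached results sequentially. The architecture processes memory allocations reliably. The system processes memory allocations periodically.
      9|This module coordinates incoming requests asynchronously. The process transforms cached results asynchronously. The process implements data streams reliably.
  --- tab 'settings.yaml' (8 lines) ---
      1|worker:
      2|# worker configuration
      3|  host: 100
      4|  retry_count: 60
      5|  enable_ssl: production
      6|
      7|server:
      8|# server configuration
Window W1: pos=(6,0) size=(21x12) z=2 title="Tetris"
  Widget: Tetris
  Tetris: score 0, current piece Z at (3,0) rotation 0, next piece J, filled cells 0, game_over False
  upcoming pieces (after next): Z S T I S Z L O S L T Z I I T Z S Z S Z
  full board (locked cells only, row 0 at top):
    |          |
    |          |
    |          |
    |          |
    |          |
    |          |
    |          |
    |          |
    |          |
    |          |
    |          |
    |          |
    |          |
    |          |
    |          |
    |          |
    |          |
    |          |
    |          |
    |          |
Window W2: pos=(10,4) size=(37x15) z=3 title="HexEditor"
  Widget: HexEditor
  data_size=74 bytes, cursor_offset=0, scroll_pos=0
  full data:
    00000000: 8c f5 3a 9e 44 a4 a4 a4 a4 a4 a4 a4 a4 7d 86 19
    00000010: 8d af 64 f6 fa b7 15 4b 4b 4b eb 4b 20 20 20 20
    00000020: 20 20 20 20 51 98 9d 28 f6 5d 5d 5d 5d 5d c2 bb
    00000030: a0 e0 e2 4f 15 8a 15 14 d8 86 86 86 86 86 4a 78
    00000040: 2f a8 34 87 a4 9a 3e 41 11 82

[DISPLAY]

    ┃          │Next:   ┃──────┨          
    ┃   ┏━━━━━━━━━━━━━━━━━━━━━━━━━━━━━━━━━
    ┃   ┃ HexEditor                       
    ┃   ┠─────────────────────────────────
    ┃   ┃00000000  8C f5 3a 9e 44 a4 a4 a4
    ┃   ┃00000010  8d af 64 f6 fa b7 15 4b
    ┃   ┃00000020  20 20 20 20 51 98 9d 28
    ┃   ┃00000030  a0 e0 e2 4f 15 8a 15 14
    ┗━━━┃00000040  2f a8 34 87 a4 9a 3e 41
        ┃                                 
        ┃                                 
        ┃                                 
        ┃                                 
        ┃                                 
        ┃                                 


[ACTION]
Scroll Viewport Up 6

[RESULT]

    ┏━━━━━━━━━━━━━━━━━━━┓                 
    ┃ Tetris            ┃━━━━━━┓          
    ┠───────────────────┨      ┃          
    ┃          │Next:   ┃──────┨          
    ┃   ┏━━━━━━━━━━━━━━━━━━━━━━━━━━━━━━━━━
    ┃   ┃ HexEditor                       
    ┃   ┠─────────────────────────────────
    ┃   ┃00000000  8C f5 3a 9e 44 a4 a4 a4
    ┃   ┃00000010  8d af 64 f6 fa b7 15 4b
    ┃   ┃00000020  20 20 20 20 51 98 9d 28
    ┃   ┃00000030  a0 e0 e2 4f 15 8a 15 14
    ┗━━━┃00000040  2f a8 34 87 a4 9a 3e 41
        ┃                                 
        ┃                                 
        ┃                                 


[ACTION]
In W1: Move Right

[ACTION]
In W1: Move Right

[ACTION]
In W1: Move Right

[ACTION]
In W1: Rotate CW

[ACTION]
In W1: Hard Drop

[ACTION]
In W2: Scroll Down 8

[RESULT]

    ┏━━━━━━━━━━━━━━━━━━━┓                 
    ┃ Tetris            ┃━━━━━━┓          
    ┠───────────────────┨      ┃          
    ┃          │Next:   ┃──────┨          
    ┃   ┏━━━━━━━━━━━━━━━━━━━━━━━━━━━━━━━━━
    ┃   ┃ HexEditor                       
    ┃   ┠─────────────────────────────────
    ┃   ┃00000040  2f a8 34 87 a4 9a 3e 41
    ┃   ┃                                 
    ┃   ┃                                 
    ┃   ┃                                 
    ┗━━━┃                                 
        ┃                                 
        ┃                                 
        ┃                                 


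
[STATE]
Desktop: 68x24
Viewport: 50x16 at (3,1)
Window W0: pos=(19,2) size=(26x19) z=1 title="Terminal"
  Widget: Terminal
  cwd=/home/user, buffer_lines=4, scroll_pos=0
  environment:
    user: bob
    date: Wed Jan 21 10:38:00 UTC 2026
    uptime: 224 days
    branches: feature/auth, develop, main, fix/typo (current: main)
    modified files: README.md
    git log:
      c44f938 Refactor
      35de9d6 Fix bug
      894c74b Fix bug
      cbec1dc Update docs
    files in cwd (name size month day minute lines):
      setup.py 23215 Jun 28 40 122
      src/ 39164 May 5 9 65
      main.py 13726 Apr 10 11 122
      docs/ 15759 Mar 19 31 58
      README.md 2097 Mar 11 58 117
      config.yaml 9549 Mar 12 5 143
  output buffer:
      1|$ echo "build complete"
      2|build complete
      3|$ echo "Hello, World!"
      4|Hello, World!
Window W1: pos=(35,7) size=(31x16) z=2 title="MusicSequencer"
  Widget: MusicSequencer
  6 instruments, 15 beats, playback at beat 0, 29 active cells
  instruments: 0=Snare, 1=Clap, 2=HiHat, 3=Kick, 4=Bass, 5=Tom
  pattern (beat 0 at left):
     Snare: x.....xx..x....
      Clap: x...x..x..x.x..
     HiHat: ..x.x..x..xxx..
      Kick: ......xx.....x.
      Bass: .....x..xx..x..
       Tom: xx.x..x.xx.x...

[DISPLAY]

                                                  
                ┏━━━━━━━━━━━━━━━━━━━━━━━━┓        
                ┃ Terminal               ┃        
                ┠────────────────────────┨        
                ┃$ echo "build complete" ┃        
                ┃build complete          ┃        
                ┃$ echo "Hello, ┏━━━━━━━━━━━━━━━━━
                ┃Hello, World!  ┃ MusicSequencer  
                ┃$ █            ┠─────────────────
                ┃               ┃      ▼1234567890
                ┃               ┃ Snare█·····██··█
                ┃               ┃  Clap█···█··█··█
                ┃               ┃ HiHat··█·█··█··█
                ┃               ┃  Kick······██···
                ┃               ┃  Bass·····█··██·
                ┃               ┃   Tom██·█··█·██·


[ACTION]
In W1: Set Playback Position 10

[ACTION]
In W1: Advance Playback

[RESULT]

                                                  
                ┏━━━━━━━━━━━━━━━━━━━━━━━━┓        
                ┃ Terminal               ┃        
                ┠────────────────────────┨        
                ┃$ echo "build complete" ┃        
                ┃build complete          ┃        
                ┃$ echo "Hello, ┏━━━━━━━━━━━━━━━━━
                ┃Hello, World!  ┃ MusicSequencer  
                ┃$ █            ┠─────────────────
                ┃               ┃      01234567890
                ┃               ┃ Snare█·····██··█
                ┃               ┃  Clap█···█··█··█
                ┃               ┃ HiHat··█·█··█··█
                ┃               ┃  Kick······██···
                ┃               ┃  Bass·····█··██·
                ┃               ┃   Tom██·█··█·██·


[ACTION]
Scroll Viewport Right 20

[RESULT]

                                                  
 ┏━━━━━━━━━━━━━━━━━━━━━━━━┓                       
 ┃ Terminal               ┃                       
 ┠────────────────────────┨                       
 ┃$ echo "build complete" ┃                       
 ┃build complete          ┃                       
 ┃$ echo "Hello, ┏━━━━━━━━━━━━━━━━━━━━━━━━━━━━━┓  
 ┃Hello, World!  ┃ MusicSequencer              ┃  
 ┃$ █            ┠─────────────────────────────┨  
 ┃               ┃      01234567890▼234        ┃  
 ┃               ┃ Snare█·····██··█····        ┃  
 ┃               ┃  Clap█···█··█··█·█··        ┃  
 ┃               ┃ HiHat··█·█··█··███··        ┃  
 ┃               ┃  Kick······██·····█·        ┃  
 ┃               ┃  Bass·····█··██··█··        ┃  
 ┃               ┃   Tom██·█··█·██·█···        ┃  
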